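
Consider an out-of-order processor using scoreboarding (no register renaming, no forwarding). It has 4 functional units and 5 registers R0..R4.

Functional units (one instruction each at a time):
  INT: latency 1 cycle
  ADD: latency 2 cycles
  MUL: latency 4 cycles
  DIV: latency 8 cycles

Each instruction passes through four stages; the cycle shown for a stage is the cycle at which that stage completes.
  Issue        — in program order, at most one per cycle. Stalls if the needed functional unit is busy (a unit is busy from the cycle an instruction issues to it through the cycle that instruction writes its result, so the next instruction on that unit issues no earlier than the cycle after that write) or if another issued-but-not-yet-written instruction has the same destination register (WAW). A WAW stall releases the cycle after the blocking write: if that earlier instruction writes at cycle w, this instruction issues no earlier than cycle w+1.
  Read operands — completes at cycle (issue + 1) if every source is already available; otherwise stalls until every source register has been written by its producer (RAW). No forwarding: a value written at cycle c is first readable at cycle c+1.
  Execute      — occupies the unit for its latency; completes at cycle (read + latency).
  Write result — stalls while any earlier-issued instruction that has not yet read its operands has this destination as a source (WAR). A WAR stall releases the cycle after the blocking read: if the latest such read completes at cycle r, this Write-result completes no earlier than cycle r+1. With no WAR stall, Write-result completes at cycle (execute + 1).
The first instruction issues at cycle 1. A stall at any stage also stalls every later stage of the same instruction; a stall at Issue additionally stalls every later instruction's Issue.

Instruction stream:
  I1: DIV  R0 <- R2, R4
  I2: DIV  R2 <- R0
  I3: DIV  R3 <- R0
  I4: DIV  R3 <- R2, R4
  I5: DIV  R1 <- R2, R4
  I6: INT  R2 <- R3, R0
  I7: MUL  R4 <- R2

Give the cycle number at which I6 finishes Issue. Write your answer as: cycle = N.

cycle = 46

c1: I1→DIV
c2: I1 RO
c10: I1 EX
c11: I1 WR R0
c12: I2→DIV
c13: I2 RO
c21: I2 EX
c22: I2 WR R2
c23: I3→DIV
c24: I3 RO
c32: I3 EX
c33: I3 WR R3
c34: I4→DIV
c35: I4 RO
c43: I4 EX
c44: I4 WR R3
c45: I5→DIV
c46: I5 RO · I6→INT
c47: I6 RO · I7→MUL
c48: I6 EX
c49: I6 WR R2
c50: I7 RO
c54: I5 EX · I7 EX
c55: I5 WR R1 · I7 WR R4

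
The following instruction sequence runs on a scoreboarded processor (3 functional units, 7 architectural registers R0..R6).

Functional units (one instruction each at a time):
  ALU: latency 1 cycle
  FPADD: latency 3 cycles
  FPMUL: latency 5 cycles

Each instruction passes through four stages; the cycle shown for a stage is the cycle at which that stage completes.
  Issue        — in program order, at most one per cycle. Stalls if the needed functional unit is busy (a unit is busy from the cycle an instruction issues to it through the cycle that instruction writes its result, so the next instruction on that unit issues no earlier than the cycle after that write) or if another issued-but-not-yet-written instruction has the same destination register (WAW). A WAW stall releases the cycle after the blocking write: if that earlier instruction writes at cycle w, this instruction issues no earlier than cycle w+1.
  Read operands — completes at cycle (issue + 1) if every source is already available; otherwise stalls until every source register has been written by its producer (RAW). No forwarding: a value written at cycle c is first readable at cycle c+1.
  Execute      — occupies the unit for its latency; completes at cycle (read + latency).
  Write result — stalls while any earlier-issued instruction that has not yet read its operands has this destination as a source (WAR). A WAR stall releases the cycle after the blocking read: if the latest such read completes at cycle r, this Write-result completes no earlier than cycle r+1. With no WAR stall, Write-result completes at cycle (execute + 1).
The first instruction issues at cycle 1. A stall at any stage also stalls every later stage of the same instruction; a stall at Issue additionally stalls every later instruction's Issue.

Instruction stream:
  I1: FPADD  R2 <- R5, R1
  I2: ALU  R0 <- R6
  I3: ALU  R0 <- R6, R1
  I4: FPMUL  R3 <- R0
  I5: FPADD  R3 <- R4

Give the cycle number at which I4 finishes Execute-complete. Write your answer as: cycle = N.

cycle = 15

[1] I1 dispatched to FPADD
[2] I1 operands ready | I2 dispatched to ALU
[3] I2 operands ready
[4] I2 complete
[5] I1 complete | R0←I2
[6] R2←I1 | I3 dispatched to ALU
[7] I3 operands ready | I4 dispatched to FPMUL
[8] I3 complete
[9] R0←I3
[10] I4 operands ready
[15] I4 complete
[16] R3←I4
[17] I5 dispatched to FPADD
[18] I5 operands ready
[21] I5 complete
[22] R3←I5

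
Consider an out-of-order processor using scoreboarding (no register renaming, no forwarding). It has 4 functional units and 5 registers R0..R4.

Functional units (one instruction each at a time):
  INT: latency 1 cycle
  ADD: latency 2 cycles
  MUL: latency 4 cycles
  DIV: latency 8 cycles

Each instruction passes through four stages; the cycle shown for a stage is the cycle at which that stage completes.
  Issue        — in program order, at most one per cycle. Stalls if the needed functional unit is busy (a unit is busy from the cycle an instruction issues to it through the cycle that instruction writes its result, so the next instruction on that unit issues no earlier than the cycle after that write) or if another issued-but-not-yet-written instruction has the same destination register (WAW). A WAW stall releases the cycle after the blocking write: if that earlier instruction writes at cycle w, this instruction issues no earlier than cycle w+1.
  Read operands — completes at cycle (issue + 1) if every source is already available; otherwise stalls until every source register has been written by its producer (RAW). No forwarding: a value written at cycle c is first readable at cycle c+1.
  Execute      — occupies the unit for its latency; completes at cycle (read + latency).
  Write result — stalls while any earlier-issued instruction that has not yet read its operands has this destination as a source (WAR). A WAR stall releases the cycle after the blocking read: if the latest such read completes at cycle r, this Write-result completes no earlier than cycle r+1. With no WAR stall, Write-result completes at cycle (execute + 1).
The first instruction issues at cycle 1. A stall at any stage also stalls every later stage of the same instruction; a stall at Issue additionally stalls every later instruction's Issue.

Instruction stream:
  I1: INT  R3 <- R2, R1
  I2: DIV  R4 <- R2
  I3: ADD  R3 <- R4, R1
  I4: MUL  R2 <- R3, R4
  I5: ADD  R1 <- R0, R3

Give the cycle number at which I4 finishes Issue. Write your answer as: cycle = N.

cycle = 6

c1: issue I1 (INT)
c2: I1 read-ops · issue I2 (DIV)
c3: I1 finished on INT · I2 read-ops
c4: I1→R3
c5: issue I3 (ADD)
c6: issue I4 (MUL)
c11: I2 finished on DIV
c12: I2→R4
c13: I3 read-ops
c15: I3 finished on ADD
c16: I3→R3
c17: I4 read-ops · issue I5 (ADD)
c18: I5 read-ops
c20: I5 finished on ADD
c21: I4 finished on MUL · I5→R1
c22: I4→R2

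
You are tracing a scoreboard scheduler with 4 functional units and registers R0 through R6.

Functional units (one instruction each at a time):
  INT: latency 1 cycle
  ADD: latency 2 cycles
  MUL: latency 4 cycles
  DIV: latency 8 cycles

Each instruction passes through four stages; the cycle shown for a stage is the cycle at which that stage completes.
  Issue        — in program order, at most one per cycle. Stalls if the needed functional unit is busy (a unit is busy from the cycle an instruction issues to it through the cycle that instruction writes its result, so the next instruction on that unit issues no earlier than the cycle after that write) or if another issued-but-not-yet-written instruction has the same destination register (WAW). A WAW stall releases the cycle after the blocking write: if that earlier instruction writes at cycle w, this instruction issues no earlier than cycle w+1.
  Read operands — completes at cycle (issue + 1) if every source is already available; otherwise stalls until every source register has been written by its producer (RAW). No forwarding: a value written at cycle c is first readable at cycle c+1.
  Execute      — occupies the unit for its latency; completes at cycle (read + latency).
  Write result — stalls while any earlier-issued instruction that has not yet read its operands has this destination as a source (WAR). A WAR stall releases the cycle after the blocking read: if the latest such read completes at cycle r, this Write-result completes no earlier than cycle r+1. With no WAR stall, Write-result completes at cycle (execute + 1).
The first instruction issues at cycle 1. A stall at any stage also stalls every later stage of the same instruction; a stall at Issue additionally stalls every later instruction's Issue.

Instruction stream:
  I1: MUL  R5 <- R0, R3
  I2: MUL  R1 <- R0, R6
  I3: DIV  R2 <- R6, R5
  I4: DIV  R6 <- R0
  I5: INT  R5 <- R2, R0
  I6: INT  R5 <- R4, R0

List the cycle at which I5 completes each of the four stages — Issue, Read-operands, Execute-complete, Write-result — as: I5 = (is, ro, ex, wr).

[1] I1 dispatched to MUL
[2] I1 operands ready
[6] I1 complete
[7] R5←I1
[8] I2 dispatched to MUL
[9] I2 operands ready · I3 dispatched to DIV
[10] I3 operands ready
[13] I2 complete
[14] R1←I2
[18] I3 complete
[19] R2←I3
[20] I4 dispatched to DIV
[21] I4 operands ready · I5 dispatched to INT
[22] I5 operands ready
[23] I5 complete
[24] R5←I5
[25] I6 dispatched to INT
[26] I6 operands ready
[27] I6 complete
[28] R5←I6
[29] I4 complete
[30] R6←I4

I5 = (21, 22, 23, 24)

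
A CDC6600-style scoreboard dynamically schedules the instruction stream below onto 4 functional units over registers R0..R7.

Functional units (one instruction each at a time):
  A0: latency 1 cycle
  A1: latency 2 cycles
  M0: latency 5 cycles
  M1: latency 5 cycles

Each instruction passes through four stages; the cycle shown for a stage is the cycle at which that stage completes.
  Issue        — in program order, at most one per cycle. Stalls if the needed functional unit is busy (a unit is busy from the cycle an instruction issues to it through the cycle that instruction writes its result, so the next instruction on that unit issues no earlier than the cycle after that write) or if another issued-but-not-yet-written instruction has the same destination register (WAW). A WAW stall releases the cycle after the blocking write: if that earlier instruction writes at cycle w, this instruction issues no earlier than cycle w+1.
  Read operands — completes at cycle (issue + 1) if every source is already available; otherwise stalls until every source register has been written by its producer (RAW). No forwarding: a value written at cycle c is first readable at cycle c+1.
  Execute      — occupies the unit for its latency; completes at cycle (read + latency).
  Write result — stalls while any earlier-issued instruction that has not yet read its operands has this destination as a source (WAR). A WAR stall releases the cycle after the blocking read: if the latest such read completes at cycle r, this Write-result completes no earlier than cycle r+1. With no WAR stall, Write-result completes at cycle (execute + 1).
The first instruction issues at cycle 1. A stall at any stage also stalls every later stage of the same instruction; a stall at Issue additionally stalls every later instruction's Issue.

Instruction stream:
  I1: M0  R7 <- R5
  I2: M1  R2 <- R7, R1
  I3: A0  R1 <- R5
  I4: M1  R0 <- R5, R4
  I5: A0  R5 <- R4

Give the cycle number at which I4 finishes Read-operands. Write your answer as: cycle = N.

cycle = 17

cycle 1: I1 issues→M0
cycle 2: I1 reads | I2 issues→M1
cycle 3: I3 issues→A0
cycle 4: I3 reads
cycle 5: I3 exec-done
cycle 7: I1 exec-done
cycle 8: I1 writes R7
cycle 9: I2 reads
cycle 10: I3 writes R1
cycle 14: I2 exec-done
cycle 15: I2 writes R2
cycle 16: I4 issues→M1
cycle 17: I4 reads | I5 issues→A0
cycle 18: I5 reads
cycle 19: I5 exec-done
cycle 20: I5 writes R5
cycle 22: I4 exec-done
cycle 23: I4 writes R0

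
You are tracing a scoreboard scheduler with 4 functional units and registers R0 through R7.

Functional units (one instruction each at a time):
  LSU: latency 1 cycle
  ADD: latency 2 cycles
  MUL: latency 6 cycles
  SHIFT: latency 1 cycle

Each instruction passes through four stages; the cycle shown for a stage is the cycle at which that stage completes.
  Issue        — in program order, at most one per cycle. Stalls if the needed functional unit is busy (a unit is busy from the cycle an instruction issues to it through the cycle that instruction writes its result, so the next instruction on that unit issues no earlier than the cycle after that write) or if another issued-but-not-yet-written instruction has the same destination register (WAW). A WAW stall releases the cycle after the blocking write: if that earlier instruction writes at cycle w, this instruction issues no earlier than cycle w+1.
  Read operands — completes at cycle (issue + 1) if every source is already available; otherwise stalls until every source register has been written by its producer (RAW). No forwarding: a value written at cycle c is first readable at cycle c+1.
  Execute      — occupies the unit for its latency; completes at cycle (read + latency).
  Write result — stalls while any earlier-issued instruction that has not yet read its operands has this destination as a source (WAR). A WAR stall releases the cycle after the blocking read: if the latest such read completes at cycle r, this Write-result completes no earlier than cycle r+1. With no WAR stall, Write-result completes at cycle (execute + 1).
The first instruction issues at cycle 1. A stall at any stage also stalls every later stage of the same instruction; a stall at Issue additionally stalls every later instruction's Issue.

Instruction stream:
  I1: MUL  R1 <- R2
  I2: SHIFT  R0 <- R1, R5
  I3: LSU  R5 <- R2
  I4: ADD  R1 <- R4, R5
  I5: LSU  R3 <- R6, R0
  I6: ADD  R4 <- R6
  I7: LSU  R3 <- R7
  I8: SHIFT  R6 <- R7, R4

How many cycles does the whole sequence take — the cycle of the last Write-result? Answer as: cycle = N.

I1: IS=1 RO=2 EX=8 WR=9
I2: IS=2 RO=10 EX=11 WR=12  [RAW R1: wait I1 write@9]
I3: IS=3 RO=4 EX=5 WR=11  [WAR R5: wait I2 read@10]
I4: IS=10 RO=12 EX=14 WR=15  [WAW R1: wait I1 write@9; RAW R5: wait I3 write@11]
I5: IS=12 RO=13 EX=14 WR=15  [struct: LSU busy until I3 writes@11]
I6: IS=16 RO=17 EX=19 WR=20  [struct: ADD busy until I4 writes@15]
I7: IS=17 RO=18 EX=19 WR=20
I8: IS=18 RO=21 EX=22 WR=23  [RAW R4: wait I6 write@20]

cycle = 23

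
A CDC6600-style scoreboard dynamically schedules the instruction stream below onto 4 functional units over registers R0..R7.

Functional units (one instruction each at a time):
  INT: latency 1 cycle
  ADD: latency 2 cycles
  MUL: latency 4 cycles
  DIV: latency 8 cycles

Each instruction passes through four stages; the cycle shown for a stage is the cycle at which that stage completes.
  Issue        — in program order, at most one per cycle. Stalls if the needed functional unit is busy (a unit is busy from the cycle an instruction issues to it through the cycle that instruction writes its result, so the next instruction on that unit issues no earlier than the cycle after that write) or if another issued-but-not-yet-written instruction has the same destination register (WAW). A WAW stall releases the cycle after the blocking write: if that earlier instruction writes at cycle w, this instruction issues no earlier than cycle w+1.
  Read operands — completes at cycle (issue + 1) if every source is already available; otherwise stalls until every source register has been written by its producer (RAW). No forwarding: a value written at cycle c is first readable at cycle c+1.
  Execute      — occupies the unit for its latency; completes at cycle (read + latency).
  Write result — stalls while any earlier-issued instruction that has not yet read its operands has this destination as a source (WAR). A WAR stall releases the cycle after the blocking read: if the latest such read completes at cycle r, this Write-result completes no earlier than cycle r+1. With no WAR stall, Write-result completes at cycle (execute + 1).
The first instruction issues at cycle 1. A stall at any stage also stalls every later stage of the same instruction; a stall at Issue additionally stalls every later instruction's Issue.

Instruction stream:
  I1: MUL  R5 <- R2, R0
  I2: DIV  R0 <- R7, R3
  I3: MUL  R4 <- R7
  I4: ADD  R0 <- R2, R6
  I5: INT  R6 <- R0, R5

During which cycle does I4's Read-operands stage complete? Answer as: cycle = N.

cycle = 14

t=1  I1 dispatched to MUL
t=2  I1 operands ready; I2 dispatched to DIV
t=3  I2 operands ready
t=6  I1 complete
t=7  R5←I1
t=8  I3 dispatched to MUL
t=9  I3 operands ready
t=11  I2 complete
t=12  R0←I2
t=13  I3 complete; I4 dispatched to ADD
t=14  R4←I3; I4 operands ready; I5 dispatched to INT
t=16  I4 complete
t=17  R0←I4
t=18  I5 operands ready
t=19  I5 complete
t=20  R6←I5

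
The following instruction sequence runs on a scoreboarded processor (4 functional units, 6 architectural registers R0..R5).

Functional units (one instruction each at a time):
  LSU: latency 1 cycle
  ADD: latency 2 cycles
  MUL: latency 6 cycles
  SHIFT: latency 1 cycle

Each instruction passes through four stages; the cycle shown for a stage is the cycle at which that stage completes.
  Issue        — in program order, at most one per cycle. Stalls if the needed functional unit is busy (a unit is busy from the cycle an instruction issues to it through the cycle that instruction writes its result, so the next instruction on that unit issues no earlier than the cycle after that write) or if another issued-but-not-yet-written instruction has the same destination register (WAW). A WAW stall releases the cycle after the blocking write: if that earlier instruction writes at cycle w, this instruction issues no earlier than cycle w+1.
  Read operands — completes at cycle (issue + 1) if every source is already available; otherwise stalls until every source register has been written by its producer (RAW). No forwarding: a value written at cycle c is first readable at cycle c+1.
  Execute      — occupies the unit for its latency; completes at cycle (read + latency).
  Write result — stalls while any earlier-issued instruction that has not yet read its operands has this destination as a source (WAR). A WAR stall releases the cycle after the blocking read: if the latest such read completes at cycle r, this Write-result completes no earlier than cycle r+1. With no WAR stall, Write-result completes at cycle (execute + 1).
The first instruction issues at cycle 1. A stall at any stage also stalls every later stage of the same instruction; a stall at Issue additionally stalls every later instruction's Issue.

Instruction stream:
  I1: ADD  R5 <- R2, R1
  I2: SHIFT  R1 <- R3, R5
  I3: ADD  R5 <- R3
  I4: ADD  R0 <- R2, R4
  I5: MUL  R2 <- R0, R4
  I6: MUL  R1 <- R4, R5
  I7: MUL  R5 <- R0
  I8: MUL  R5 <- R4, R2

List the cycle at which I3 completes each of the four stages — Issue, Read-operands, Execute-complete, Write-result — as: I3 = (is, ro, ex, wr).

I3 = (6, 7, 9, 10)

t=1  I1 dispatched to ADD
t=2  I1 operands ready, I2 dispatched to SHIFT
t=4  I1 complete
t=5  R5←I1
t=6  I2 operands ready, I3 dispatched to ADD
t=7  I2 complete, I3 operands ready
t=8  R1←I2
t=9  I3 complete
t=10  R5←I3
t=11  I4 dispatched to ADD
t=12  I4 operands ready, I5 dispatched to MUL
t=14  I4 complete
t=15  R0←I4
t=16  I5 operands ready
t=22  I5 complete
t=23  R2←I5
t=24  I6 dispatched to MUL
t=25  I6 operands ready
t=31  I6 complete
t=32  R1←I6
t=33  I7 dispatched to MUL
t=34  I7 operands ready
t=40  I7 complete
t=41  R5←I7
t=42  I8 dispatched to MUL
t=43  I8 operands ready
t=49  I8 complete
t=50  R5←I8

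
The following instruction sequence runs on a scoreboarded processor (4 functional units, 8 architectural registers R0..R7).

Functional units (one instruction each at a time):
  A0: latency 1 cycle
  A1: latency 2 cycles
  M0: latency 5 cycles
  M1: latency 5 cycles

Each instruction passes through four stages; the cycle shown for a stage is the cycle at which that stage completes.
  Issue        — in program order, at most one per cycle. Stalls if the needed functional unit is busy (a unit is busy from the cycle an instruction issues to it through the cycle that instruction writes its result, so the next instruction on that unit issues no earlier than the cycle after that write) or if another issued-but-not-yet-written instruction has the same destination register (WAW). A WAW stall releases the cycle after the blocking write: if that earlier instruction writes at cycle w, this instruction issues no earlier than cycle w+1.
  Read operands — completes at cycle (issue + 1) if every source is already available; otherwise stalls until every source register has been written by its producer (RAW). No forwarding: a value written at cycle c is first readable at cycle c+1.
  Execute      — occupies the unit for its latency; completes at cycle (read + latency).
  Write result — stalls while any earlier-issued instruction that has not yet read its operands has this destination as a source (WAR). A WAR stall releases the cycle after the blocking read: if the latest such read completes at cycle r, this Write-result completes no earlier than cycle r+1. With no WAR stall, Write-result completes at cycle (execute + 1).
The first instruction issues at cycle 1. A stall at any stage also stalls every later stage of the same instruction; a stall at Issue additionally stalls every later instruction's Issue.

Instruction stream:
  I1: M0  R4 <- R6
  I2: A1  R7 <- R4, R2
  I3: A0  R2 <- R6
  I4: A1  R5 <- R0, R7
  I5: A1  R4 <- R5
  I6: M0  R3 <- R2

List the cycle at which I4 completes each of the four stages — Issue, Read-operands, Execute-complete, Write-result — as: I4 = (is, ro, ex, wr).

t=1  I1→M0
t=2  I1 RO, I2→A1
t=3  I3→A0
t=4  I3 RO
t=5  I3 EX
t=7  I1 EX
t=8  I1 WR R4
t=9  I2 RO
t=10  I3 WR R2
t=11  I2 EX
t=12  I2 WR R7
t=13  I4→A1
t=14  I4 RO
t=16  I4 EX
t=17  I4 WR R5
t=18  I5→A1
t=19  I5 RO, I6→M0
t=20  I6 RO
t=21  I5 EX
t=22  I5 WR R4
t=25  I6 EX
t=26  I6 WR R3

I4 = (13, 14, 16, 17)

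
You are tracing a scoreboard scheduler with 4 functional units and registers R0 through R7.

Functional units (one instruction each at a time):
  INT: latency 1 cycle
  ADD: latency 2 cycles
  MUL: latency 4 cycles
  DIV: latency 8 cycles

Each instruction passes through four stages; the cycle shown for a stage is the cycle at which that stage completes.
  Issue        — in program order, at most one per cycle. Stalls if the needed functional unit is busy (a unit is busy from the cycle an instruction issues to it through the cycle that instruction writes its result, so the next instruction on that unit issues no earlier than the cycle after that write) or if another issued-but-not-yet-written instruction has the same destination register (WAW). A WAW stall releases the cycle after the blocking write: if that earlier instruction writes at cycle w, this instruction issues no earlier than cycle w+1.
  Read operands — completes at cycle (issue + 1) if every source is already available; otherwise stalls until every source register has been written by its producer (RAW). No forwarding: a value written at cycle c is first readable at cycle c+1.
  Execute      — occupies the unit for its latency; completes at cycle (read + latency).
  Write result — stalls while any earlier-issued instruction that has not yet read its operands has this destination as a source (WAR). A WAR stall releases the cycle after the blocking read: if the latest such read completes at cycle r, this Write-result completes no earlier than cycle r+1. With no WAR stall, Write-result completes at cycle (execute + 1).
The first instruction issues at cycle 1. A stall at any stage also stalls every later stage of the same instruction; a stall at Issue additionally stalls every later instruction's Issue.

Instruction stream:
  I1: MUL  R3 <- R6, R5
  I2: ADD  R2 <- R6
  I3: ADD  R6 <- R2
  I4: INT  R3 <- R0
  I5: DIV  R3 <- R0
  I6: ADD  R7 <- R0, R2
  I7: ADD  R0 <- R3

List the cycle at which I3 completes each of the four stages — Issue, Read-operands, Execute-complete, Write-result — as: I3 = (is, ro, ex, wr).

I3 = (7, 8, 10, 11)

cycle 1: I1 dispatched to MUL
cycle 2: I1 operands ready | I2 dispatched to ADD
cycle 3: I2 operands ready
cycle 5: I2 complete
cycle 6: I1 complete | R2←I2
cycle 7: R3←I1 | I3 dispatched to ADD
cycle 8: I3 operands ready | I4 dispatched to INT
cycle 9: I4 operands ready
cycle 10: I3 complete | I4 complete
cycle 11: R6←I3 | R3←I4
cycle 12: I5 dispatched to DIV
cycle 13: I5 operands ready | I6 dispatched to ADD
cycle 14: I6 operands ready
cycle 16: I6 complete
cycle 17: R7←I6
cycle 18: I7 dispatched to ADD
cycle 21: I5 complete
cycle 22: R3←I5
cycle 23: I7 operands ready
cycle 25: I7 complete
cycle 26: R0←I7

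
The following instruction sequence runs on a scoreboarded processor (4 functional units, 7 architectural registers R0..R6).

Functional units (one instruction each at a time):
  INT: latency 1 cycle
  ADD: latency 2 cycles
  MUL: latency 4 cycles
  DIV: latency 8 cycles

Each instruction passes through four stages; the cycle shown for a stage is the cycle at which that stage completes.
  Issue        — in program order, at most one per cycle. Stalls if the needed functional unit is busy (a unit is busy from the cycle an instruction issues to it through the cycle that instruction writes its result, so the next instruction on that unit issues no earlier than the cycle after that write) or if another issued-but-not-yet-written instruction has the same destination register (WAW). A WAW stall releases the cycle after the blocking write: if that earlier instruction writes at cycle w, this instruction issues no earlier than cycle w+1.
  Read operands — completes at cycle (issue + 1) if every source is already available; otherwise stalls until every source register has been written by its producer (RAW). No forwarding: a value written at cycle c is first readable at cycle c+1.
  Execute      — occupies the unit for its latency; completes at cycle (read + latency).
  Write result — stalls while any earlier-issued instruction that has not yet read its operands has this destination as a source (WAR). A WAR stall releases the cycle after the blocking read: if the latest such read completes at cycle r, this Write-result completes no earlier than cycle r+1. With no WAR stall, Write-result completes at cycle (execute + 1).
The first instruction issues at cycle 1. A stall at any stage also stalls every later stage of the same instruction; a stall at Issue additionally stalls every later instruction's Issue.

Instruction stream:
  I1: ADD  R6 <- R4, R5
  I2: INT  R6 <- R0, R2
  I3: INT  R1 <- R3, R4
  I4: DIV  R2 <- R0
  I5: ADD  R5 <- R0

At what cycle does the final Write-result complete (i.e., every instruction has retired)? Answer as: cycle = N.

cycle = 21

[I1] 1/2/4/5
[I2] 6/7/8/9  (WAW R6: wait I1 write@5)
[I3] 10/11/12/13  (struct: INT busy until I2 writes@9)
[I4] 11/12/20/21
[I5] 12/13/15/16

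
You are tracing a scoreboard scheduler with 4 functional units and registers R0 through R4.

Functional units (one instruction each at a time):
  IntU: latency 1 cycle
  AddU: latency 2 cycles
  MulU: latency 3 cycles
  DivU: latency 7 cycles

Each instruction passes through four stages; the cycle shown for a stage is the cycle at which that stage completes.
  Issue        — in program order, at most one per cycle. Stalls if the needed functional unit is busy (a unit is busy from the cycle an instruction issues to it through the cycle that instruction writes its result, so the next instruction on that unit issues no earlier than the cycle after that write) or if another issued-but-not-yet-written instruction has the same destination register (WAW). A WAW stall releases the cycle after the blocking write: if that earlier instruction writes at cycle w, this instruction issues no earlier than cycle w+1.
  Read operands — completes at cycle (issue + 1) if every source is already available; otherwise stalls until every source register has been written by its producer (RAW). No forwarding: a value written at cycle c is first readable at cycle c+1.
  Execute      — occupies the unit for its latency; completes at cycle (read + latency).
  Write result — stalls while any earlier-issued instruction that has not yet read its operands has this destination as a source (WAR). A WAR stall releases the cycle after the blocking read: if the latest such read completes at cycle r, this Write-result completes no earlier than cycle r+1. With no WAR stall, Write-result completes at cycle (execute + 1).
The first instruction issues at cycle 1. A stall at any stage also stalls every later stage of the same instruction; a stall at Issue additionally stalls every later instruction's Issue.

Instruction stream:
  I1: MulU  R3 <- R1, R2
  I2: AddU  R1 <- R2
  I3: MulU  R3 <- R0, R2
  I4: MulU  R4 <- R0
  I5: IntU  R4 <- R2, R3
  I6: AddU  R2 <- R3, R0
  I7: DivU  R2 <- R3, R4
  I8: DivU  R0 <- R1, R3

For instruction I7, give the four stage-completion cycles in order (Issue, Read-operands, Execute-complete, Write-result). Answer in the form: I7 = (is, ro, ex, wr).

I7 = (25, 26, 33, 34)

[1] I1→MulU
[2] I1 RO | I2→AddU
[3] I2 RO
[5] I1 EX | I2 EX
[6] I1 WR R3 | I2 WR R1
[7] I3→MulU
[8] I3 RO
[11] I3 EX
[12] I3 WR R3
[13] I4→MulU
[14] I4 RO
[17] I4 EX
[18] I4 WR R4
[19] I5→IntU
[20] I5 RO | I6→AddU
[21] I5 EX | I6 RO
[22] I5 WR R4
[23] I6 EX
[24] I6 WR R2
[25] I7→DivU
[26] I7 RO
[33] I7 EX
[34] I7 WR R2
[35] I8→DivU
[36] I8 RO
[43] I8 EX
[44] I8 WR R0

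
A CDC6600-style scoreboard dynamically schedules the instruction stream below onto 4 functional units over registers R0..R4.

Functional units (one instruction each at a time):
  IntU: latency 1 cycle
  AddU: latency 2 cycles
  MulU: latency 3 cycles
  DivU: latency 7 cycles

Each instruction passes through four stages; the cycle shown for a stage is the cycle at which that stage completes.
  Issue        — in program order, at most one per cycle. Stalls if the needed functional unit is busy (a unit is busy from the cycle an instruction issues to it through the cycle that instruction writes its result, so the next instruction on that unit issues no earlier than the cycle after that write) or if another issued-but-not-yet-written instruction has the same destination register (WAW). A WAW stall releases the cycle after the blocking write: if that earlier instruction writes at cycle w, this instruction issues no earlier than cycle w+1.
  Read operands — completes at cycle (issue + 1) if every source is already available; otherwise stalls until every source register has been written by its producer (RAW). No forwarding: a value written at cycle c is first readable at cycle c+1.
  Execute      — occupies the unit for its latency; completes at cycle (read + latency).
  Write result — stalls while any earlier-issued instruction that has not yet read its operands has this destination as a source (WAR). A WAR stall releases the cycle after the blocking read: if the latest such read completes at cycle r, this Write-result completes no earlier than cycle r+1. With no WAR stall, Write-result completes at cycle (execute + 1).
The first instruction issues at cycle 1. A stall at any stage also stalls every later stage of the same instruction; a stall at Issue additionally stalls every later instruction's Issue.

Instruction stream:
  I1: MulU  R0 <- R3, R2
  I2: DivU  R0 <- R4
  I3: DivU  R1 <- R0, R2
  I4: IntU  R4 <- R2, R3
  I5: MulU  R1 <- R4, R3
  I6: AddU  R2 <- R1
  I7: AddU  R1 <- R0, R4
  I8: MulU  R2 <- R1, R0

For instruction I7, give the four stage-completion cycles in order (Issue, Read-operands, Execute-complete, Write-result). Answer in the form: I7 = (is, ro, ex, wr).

  I1 | 1 | 2 | 5 | 6
  I2 | 7 | 8 | 15 | 16   WAW R0: wait I1 write@6
  I3 | 17 | 18 | 25 | 26   struct: DivU busy until I2 writes@16
  I4 | 18 | 19 | 20 | 21
  I5 | 27 | 28 | 31 | 32   WAW R1: wait I3 write@26
  I6 | 28 | 33 | 35 | 36   RAW R1: wait I5 write@32
  I7 | 37 | 38 | 40 | 41   struct: AddU busy until I6 writes@36
  I8 | 38 | 42 | 45 | 46   RAW R1: wait I7 write@41

I7 = (37, 38, 40, 41)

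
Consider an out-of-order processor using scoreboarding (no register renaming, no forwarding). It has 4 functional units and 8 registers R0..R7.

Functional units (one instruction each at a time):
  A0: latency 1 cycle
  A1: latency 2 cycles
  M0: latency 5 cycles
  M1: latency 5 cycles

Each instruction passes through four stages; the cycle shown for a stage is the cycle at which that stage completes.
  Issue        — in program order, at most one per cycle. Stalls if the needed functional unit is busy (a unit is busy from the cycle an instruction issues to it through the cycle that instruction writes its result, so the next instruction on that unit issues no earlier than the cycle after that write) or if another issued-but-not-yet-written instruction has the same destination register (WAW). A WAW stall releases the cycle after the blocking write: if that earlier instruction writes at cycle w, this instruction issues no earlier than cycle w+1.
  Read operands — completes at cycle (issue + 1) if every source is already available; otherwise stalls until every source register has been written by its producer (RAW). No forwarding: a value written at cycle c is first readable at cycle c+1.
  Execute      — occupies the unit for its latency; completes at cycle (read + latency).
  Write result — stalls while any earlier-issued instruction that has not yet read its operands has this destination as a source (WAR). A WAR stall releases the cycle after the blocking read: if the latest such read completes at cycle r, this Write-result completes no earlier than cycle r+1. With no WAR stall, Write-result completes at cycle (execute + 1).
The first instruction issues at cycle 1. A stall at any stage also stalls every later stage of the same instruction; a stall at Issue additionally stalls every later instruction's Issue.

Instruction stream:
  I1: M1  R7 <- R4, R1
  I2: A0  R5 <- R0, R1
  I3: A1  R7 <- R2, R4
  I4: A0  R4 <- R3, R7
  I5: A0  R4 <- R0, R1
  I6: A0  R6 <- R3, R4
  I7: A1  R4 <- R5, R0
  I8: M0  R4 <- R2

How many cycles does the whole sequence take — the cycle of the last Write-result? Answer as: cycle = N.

cycle = 34

c1: I1→M1
c2: I1 RO | I2→A0
c3: I2 RO
c4: I2 EX
c5: I2 WR R5
c7: I1 EX
c8: I1 WR R7
c9: I3→A1
c10: I3 RO | I4→A0
c12: I3 EX
c13: I3 WR R7
c14: I4 RO
c15: I4 EX
c16: I4 WR R4
c17: I5→A0
c18: I5 RO
c19: I5 EX
c20: I5 WR R4
c21: I6→A0
c22: I6 RO | I7→A1
c23: I6 EX | I7 RO
c24: I6 WR R6
c25: I7 EX
c26: I7 WR R4
c27: I8→M0
c28: I8 RO
c33: I8 EX
c34: I8 WR R4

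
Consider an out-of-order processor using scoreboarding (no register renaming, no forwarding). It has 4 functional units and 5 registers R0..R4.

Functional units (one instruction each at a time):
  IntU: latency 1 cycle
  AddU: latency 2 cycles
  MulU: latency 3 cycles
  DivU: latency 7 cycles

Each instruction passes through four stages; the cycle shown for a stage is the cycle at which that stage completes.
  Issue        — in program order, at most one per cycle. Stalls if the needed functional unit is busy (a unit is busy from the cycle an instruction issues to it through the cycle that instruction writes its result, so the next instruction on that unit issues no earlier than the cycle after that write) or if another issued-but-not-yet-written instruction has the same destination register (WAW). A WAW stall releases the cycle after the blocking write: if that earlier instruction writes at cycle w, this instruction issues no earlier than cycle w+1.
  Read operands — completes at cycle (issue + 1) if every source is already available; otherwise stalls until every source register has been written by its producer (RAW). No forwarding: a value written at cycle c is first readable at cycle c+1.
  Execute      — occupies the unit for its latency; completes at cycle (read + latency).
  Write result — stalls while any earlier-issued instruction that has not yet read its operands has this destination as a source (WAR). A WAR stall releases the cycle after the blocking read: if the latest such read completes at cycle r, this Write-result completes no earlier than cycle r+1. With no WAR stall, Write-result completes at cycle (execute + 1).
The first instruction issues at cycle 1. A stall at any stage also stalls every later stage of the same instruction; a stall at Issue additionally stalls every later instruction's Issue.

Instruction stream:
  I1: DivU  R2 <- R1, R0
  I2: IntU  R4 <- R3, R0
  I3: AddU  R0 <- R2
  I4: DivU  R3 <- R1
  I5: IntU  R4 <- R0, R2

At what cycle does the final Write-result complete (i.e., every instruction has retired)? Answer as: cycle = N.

I1 -> (1, 2, 9, 10)
I2 -> (2, 3, 4, 5)
I3 -> (3, 11, 13, 14)  // RAW R2: wait I1 write@10
I4 -> (11, 12, 19, 20)  // struct: DivU busy until I1 writes@10
I5 -> (12, 15, 16, 17)  // RAW R0: wait I3 write@14

cycle = 20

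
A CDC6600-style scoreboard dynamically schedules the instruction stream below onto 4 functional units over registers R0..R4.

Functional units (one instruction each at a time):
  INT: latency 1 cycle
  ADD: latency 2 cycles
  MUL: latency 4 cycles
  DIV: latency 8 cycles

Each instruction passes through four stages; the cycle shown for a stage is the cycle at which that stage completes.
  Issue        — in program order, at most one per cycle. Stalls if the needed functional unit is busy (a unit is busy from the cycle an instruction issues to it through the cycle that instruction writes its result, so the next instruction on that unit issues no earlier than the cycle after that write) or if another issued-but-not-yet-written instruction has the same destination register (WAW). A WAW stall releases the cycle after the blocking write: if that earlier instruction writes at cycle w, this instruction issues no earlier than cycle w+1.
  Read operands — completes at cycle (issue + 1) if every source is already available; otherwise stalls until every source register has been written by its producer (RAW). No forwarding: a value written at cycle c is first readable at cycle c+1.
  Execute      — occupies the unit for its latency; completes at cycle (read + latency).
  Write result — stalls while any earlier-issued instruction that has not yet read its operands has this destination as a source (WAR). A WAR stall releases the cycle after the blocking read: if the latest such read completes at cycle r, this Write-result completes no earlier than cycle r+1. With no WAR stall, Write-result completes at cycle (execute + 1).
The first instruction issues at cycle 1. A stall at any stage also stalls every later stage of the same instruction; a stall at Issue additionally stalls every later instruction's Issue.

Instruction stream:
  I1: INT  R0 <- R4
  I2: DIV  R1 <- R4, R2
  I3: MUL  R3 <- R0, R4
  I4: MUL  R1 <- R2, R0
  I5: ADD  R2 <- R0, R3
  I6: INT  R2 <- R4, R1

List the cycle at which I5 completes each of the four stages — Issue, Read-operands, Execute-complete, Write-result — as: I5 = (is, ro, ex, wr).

I5 = (14, 15, 17, 18)

  I1 | 1 | 2 | 3 | 4
  I2 | 2 | 3 | 11 | 12
  I3 | 3 | 5 | 9 | 10   RAW R0: wait I1 write@4
  I4 | 13 | 14 | 18 | 19   WAW R1: wait I2 write@12
  I5 | 14 | 15 | 17 | 18
  I6 | 19 | 20 | 21 | 22   WAW R2: wait I5 write@18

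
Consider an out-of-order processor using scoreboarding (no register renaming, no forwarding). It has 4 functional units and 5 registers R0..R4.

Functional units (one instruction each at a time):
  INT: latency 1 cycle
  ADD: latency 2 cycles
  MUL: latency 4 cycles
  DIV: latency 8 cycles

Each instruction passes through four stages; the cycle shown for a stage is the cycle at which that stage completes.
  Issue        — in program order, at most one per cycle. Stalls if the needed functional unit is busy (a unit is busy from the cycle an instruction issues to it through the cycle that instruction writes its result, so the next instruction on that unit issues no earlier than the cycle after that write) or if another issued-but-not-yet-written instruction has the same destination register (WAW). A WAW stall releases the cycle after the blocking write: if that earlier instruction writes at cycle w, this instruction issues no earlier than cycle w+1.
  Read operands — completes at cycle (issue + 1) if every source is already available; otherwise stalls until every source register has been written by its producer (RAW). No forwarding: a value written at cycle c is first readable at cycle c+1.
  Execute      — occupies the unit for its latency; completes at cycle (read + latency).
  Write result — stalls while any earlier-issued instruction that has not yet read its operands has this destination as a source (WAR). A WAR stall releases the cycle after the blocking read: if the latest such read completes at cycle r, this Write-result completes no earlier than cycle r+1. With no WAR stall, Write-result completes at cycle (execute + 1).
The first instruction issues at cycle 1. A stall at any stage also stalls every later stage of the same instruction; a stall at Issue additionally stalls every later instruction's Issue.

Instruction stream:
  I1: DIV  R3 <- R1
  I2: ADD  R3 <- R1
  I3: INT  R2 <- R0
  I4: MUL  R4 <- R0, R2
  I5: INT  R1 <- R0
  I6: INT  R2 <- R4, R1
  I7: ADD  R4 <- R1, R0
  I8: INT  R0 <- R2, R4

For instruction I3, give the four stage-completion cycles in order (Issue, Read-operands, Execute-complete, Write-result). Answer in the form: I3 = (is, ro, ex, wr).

I1: IS=1 RO=2 EX=10 WR=11
I2: IS=12 RO=13 EX=15 WR=16  [WAW R3: wait I1 write@11]
I3: IS=13 RO=14 EX=15 WR=16
I4: IS=14 RO=17 EX=21 WR=22  [RAW R2: wait I3 write@16]
I5: IS=17 RO=18 EX=19 WR=20  [struct: INT busy until I3 writes@16]
I6: IS=21 RO=23 EX=24 WR=25  [struct: INT busy until I5 writes@20; RAW R4: wait I4 write@22]
I7: IS=23 RO=24 EX=26 WR=27  [WAW R4: wait I4 write@22]
I8: IS=26 RO=28 EX=29 WR=30  [struct: INT busy until I6 writes@25; RAW R4: wait I7 write@27]

I3 = (13, 14, 15, 16)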